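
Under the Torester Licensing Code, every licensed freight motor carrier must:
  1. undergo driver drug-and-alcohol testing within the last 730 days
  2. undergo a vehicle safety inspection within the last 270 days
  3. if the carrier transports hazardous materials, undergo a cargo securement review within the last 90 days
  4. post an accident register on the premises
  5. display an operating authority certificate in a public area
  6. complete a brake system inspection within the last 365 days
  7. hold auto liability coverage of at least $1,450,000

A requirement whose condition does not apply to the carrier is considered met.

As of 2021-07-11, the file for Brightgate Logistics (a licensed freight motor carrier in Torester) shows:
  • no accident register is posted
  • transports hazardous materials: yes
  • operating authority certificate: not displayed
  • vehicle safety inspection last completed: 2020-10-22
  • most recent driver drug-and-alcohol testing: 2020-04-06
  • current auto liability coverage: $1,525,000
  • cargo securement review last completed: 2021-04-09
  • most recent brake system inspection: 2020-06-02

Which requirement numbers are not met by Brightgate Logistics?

1. driver drug-and-alcohol testing 461 days ago vs limit 730 → met
2. vehicle safety inspection 262 days ago vs limit 270 → met
3. condition 'transports hazardous materials' holds; cargo securement review 93 days ago vs limit 90 → not met
4. accident register absent → not met
5. operating authority certificate absent → not met
6. brake system inspection 404 days ago vs limit 365 → not met
7. auto liability coverage $1,525,000 ≥ $1,450,000 → met
Not met: 3, 4, 5, 6

3, 4, 5, 6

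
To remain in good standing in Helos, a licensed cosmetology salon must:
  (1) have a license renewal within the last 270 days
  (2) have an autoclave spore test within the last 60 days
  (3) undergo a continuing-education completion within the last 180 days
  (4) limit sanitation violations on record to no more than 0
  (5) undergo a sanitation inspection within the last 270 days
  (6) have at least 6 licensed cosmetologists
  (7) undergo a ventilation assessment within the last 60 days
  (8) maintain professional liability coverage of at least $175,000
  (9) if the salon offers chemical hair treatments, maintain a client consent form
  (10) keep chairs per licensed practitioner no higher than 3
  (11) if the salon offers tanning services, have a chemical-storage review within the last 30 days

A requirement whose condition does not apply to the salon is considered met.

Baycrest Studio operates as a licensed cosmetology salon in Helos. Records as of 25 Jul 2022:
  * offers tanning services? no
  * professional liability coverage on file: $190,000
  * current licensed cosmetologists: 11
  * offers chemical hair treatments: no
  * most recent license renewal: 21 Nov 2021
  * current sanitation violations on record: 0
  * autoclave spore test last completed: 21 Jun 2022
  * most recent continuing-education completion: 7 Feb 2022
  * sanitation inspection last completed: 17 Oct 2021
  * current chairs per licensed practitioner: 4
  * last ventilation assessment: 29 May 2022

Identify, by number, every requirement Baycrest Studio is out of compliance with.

1. license renewal 246 days ago vs limit 270 → met
2. autoclave spore test 34 days ago vs limit 60 → met
3. continuing-education completion 168 days ago vs limit 180 → met
4. sanitation violations on record 0 ≤ 0 → met
5. sanitation inspection 281 days ago vs limit 270 → not met
6. licensed cosmetologists 11 ≥ 6 → met
7. ventilation assessment 57 days ago vs limit 60 → met
8. professional liability coverage $190,000 ≥ $175,000 → met
9. condition 'offers chemical hair treatments' does not hold → requirement n/a → met
10. chairs per licensed practitioner 4 > 3 → not met
11. condition 'offers tanning services' does not hold → requirement n/a → met
Not met: 5, 10

5, 10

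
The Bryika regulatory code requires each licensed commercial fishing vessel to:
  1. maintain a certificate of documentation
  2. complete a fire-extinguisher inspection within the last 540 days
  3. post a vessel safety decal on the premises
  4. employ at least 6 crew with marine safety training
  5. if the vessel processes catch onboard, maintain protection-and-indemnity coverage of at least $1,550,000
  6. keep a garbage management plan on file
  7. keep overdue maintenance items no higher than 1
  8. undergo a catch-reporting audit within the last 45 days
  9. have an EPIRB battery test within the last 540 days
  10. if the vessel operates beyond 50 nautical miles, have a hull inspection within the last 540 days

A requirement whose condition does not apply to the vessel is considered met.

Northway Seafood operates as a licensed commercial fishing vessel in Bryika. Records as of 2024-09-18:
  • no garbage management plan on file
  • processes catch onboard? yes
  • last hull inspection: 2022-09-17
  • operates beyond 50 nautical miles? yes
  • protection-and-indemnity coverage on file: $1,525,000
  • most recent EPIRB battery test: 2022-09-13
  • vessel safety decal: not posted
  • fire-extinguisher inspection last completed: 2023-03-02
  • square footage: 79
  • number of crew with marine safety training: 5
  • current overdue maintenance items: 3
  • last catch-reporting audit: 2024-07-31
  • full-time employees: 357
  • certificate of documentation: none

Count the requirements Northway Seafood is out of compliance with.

1. certificate of documentation absent → not met
2. fire-extinguisher inspection 566 days ago vs limit 540 → not met
3. vessel safety decal absent → not met
4. crew with marine safety training 5 < 6 → not met
5. condition 'processes catch onboard' holds; protection-and-indemnity coverage $1,525,000 < $1,550,000 → not met
6. garbage management plan absent → not met
7. overdue maintenance items 3 > 1 → not met
8. catch-reporting audit 49 days ago vs limit 45 → not met
9. EPIRB battery test 736 days ago vs limit 540 → not met
10. condition 'operates beyond 50 nautical miles' holds; hull inspection 732 days ago vs limit 540 → not met
Not met: 10 of 10

10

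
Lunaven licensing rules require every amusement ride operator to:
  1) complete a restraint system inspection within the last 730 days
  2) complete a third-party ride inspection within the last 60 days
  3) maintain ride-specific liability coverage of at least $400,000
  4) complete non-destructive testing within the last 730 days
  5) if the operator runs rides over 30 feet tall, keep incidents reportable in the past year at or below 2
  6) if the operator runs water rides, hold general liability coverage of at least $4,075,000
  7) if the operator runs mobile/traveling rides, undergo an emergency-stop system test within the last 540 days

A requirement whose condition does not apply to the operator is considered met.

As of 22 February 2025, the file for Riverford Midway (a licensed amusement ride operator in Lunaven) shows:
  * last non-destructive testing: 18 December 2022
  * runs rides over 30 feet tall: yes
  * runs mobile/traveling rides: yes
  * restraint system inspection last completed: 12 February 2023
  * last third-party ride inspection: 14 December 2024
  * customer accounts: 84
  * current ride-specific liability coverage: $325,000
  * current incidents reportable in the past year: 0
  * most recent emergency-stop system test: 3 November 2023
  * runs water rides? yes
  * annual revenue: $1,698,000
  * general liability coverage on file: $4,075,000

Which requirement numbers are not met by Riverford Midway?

1. restraint system inspection 741 days ago vs limit 730 → not met
2. third-party ride inspection 70 days ago vs limit 60 → not met
3. ride-specific liability coverage $325,000 < $400,000 → not met
4. non-destructive testing 797 days ago vs limit 730 → not met
5. condition 'runs rides over 30 feet tall' holds; incidents reportable in the past year 0 ≤ 2 → met
6. condition 'runs water rides' holds; general liability coverage $4,075,000 ≥ $4,075,000 → met
7. condition 'runs mobile/traveling rides' holds; emergency-stop system test 477 days ago vs limit 540 → met
Not met: 1, 2, 3, 4

1, 2, 3, 4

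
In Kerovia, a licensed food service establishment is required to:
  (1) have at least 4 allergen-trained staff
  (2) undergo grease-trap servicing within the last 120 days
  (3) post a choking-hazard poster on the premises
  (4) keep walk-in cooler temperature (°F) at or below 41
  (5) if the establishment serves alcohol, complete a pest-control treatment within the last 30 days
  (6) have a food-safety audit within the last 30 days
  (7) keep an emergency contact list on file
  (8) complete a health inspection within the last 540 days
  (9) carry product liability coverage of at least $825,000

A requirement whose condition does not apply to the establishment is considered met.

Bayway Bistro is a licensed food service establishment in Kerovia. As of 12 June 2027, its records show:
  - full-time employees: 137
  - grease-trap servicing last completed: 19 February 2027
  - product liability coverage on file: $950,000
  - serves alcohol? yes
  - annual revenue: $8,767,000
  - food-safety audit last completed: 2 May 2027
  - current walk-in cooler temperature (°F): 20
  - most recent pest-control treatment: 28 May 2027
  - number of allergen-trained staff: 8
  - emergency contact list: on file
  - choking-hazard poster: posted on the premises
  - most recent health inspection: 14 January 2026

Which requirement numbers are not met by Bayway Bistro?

1. allergen-trained staff 8 ≥ 4 → met
2. grease-trap servicing 113 days ago vs limit 120 → met
3. choking-hazard poster present → met
4. walk-in cooler temperature (°F) 20 ≤ 41 → met
5. condition 'serves alcohol' holds; pest-control treatment 15 days ago vs limit 30 → met
6. food-safety audit 41 days ago vs limit 30 → not met
7. emergency contact list present → met
8. health inspection 514 days ago vs limit 540 → met
9. product liability coverage $950,000 ≥ $825,000 → met
Not met: 6

6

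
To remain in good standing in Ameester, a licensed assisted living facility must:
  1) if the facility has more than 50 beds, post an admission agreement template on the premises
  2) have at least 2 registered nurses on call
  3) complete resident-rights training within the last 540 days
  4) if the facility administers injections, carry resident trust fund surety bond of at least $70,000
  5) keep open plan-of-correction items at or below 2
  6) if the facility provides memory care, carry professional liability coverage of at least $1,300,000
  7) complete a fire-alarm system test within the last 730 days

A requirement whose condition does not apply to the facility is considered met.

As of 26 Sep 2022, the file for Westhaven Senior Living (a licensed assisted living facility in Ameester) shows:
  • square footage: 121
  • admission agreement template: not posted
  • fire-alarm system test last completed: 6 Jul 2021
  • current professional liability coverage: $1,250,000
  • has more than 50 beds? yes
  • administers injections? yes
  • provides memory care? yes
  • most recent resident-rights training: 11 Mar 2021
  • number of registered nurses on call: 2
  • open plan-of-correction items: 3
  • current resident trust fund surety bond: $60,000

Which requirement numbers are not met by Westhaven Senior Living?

1, 3, 4, 5, 6

1. condition 'has more than 50 beds' holds; admission agreement template absent → not met
2. registered nurses on call 2 ≥ 2 → met
3. resident-rights training 564 days ago vs limit 540 → not met
4. condition 'administers injections' holds; resident trust fund surety bond $60,000 < $70,000 → not met
5. open plan-of-correction items 3 > 2 → not met
6. condition 'provides memory care' holds; professional liability coverage $1,250,000 < $1,300,000 → not met
7. fire-alarm system test 447 days ago vs limit 730 → met
Not met: 1, 3, 4, 5, 6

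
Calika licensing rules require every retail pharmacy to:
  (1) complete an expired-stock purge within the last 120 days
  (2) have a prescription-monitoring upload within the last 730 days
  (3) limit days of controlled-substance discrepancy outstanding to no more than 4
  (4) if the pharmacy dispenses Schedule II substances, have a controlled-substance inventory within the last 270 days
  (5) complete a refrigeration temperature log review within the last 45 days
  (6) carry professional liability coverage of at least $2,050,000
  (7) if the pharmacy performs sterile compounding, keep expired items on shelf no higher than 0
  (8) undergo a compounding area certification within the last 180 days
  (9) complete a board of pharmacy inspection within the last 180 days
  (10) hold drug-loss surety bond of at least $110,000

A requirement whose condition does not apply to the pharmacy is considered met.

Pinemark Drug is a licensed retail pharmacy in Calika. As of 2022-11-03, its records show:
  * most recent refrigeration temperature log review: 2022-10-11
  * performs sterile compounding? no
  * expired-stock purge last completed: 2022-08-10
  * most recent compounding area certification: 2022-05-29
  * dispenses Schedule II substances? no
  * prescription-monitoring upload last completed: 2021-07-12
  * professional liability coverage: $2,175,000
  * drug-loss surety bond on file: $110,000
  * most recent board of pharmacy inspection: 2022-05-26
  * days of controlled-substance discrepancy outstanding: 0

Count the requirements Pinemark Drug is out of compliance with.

0

1. expired-stock purge 85 days ago vs limit 120 → met
2. prescription-monitoring upload 479 days ago vs limit 730 → met
3. days of controlled-substance discrepancy outstanding 0 ≤ 4 → met
4. condition 'dispenses Schedule II substances' does not hold → requirement n/a → met
5. refrigeration temperature log review 23 days ago vs limit 45 → met
6. professional liability coverage $2,175,000 ≥ $2,050,000 → met
7. condition 'performs sterile compounding' does not hold → requirement n/a → met
8. compounding area certification 158 days ago vs limit 180 → met
9. board of pharmacy inspection 161 days ago vs limit 180 → met
10. drug-loss surety bond $110,000 ≥ $110,000 → met
Not met: 0 of 10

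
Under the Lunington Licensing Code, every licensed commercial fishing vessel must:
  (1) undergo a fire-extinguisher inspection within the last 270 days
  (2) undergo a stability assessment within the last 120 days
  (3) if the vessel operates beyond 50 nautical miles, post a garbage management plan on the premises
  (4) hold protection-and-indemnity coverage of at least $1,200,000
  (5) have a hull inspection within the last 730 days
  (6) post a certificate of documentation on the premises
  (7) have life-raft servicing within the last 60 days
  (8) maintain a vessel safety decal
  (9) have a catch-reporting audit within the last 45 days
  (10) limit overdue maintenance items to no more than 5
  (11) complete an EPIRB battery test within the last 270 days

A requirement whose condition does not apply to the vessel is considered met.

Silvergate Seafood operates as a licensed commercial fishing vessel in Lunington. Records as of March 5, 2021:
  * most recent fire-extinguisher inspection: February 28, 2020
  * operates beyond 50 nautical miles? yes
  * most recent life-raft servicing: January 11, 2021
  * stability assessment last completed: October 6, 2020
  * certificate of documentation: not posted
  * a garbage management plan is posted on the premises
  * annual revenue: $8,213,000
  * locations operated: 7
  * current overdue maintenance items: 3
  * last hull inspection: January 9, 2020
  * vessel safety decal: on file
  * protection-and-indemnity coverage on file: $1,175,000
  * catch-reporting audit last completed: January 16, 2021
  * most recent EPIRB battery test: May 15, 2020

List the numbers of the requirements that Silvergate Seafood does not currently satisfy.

1. fire-extinguisher inspection 371 days ago vs limit 270 → not met
2. stability assessment 150 days ago vs limit 120 → not met
3. condition 'operates beyond 50 nautical miles' holds; garbage management plan present → met
4. protection-and-indemnity coverage $1,175,000 < $1,200,000 → not met
5. hull inspection 421 days ago vs limit 730 → met
6. certificate of documentation absent → not met
7. life-raft servicing 53 days ago vs limit 60 → met
8. vessel safety decal present → met
9. catch-reporting audit 48 days ago vs limit 45 → not met
10. overdue maintenance items 3 ≤ 5 → met
11. EPIRB battery test 294 days ago vs limit 270 → not met
Not met: 1, 2, 4, 6, 9, 11

1, 2, 4, 6, 9, 11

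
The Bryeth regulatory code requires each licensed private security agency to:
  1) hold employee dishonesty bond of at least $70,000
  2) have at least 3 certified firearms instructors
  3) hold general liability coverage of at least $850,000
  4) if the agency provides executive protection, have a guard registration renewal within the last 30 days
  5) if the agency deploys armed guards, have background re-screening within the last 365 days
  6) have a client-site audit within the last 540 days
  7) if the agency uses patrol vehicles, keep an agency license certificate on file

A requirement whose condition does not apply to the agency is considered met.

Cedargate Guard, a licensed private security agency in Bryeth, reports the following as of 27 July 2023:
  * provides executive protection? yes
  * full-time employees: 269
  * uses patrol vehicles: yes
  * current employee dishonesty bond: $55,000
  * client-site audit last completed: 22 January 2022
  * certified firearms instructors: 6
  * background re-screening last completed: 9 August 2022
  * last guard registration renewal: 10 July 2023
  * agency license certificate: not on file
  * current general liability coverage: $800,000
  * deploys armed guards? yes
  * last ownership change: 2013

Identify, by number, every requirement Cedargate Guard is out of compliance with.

1. employee dishonesty bond $55,000 < $70,000 → not met
2. certified firearms instructors 6 ≥ 3 → met
3. general liability coverage $800,000 < $850,000 → not met
4. condition 'provides executive protection' holds; guard registration renewal 17 days ago vs limit 30 → met
5. condition 'deploys armed guards' holds; background re-screening 352 days ago vs limit 365 → met
6. client-site audit 551 days ago vs limit 540 → not met
7. condition 'uses patrol vehicles' holds; agency license certificate absent → not met
Not met: 1, 3, 6, 7

1, 3, 6, 7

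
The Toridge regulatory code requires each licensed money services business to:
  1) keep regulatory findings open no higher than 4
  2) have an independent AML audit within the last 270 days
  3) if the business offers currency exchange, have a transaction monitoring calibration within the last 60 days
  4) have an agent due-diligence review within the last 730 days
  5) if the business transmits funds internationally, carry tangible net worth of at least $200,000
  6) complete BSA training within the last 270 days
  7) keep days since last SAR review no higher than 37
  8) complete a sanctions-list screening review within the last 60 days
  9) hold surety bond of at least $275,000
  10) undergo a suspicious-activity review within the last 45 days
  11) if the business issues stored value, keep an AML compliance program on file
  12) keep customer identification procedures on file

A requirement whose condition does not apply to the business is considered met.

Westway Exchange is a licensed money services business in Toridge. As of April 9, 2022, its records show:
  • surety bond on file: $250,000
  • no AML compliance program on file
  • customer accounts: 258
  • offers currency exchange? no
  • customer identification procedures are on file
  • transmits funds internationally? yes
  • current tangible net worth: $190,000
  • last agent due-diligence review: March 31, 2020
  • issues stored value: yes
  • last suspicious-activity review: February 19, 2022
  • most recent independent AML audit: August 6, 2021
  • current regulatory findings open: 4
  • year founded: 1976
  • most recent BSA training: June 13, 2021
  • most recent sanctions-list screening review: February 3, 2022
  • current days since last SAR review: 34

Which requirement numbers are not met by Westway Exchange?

1. regulatory findings open 4 ≤ 4 → met
2. independent AML audit 246 days ago vs limit 270 → met
3. condition 'offers currency exchange' does not hold → requirement n/a → met
4. agent due-diligence review 739 days ago vs limit 730 → not met
5. condition 'transmits funds internationally' holds; tangible net worth $190,000 < $200,000 → not met
6. BSA training 300 days ago vs limit 270 → not met
7. days since last SAR review 34 ≤ 37 → met
8. sanctions-list screening review 65 days ago vs limit 60 → not met
9. surety bond $250,000 < $275,000 → not met
10. suspicious-activity review 49 days ago vs limit 45 → not met
11. condition 'issues stored value' holds; AML compliance program absent → not met
12. customer identification procedures present → met
Not met: 4, 5, 6, 8, 9, 10, 11

4, 5, 6, 8, 9, 10, 11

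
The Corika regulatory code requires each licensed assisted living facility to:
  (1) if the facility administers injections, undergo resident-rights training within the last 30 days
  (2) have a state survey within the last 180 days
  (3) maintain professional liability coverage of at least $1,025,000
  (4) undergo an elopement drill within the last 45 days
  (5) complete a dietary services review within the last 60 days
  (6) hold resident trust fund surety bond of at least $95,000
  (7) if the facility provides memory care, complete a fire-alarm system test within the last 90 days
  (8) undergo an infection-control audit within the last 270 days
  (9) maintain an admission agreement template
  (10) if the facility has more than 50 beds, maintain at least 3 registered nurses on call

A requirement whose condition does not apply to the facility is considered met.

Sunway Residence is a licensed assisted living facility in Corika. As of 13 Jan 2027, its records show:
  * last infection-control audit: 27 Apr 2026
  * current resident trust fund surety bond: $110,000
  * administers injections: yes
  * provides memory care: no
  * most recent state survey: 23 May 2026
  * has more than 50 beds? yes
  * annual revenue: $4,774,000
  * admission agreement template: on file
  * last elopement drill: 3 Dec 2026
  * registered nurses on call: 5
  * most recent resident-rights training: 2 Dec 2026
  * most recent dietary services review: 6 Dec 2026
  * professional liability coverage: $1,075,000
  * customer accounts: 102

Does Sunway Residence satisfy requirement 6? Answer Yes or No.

6. resident trust fund surety bond $110,000 ≥ $95,000 → met

Yes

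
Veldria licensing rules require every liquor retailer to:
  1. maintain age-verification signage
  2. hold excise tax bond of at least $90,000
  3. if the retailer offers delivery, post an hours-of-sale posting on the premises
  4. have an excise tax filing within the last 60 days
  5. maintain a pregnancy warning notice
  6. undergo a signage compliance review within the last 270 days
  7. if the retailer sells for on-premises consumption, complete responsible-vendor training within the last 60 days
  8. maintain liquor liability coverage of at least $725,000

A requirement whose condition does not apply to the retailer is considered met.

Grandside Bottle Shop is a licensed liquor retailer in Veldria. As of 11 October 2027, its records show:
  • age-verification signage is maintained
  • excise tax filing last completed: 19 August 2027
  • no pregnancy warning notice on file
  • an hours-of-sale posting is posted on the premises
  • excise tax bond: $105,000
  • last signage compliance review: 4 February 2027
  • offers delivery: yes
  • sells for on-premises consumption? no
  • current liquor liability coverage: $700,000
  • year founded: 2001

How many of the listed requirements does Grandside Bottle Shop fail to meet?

1. age-verification signage present → met
2. excise tax bond $105,000 ≥ $90,000 → met
3. condition 'offers delivery' holds; hours-of-sale posting present → met
4. excise tax filing 53 days ago vs limit 60 → met
5. pregnancy warning notice absent → not met
6. signage compliance review 249 days ago vs limit 270 → met
7. condition 'sells for on-premises consumption' does not hold → requirement n/a → met
8. liquor liability coverage $700,000 < $725,000 → not met
Not met: 2 of 8

2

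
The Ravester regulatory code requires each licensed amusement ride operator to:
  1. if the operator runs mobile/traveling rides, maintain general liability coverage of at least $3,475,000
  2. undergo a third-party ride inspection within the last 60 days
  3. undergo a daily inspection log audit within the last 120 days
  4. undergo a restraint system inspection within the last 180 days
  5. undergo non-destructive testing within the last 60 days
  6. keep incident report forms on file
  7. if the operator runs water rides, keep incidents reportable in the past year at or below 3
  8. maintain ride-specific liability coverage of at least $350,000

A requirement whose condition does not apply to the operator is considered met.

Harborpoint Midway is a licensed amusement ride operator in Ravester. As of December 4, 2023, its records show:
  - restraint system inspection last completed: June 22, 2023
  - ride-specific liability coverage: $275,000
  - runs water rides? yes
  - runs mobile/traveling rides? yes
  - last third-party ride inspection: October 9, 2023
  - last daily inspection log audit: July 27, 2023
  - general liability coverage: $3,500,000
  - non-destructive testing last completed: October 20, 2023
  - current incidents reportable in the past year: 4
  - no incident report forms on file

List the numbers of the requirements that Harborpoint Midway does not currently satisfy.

3, 6, 7, 8

1. condition 'runs mobile/traveling rides' holds; general liability coverage $3,500,000 ≥ $3,475,000 → met
2. third-party ride inspection 56 days ago vs limit 60 → met
3. daily inspection log audit 130 days ago vs limit 120 → not met
4. restraint system inspection 165 days ago vs limit 180 → met
5. non-destructive testing 45 days ago vs limit 60 → met
6. incident report forms absent → not met
7. condition 'runs water rides' holds; incidents reportable in the past year 4 > 3 → not met
8. ride-specific liability coverage $275,000 < $350,000 → not met
Not met: 3, 6, 7, 8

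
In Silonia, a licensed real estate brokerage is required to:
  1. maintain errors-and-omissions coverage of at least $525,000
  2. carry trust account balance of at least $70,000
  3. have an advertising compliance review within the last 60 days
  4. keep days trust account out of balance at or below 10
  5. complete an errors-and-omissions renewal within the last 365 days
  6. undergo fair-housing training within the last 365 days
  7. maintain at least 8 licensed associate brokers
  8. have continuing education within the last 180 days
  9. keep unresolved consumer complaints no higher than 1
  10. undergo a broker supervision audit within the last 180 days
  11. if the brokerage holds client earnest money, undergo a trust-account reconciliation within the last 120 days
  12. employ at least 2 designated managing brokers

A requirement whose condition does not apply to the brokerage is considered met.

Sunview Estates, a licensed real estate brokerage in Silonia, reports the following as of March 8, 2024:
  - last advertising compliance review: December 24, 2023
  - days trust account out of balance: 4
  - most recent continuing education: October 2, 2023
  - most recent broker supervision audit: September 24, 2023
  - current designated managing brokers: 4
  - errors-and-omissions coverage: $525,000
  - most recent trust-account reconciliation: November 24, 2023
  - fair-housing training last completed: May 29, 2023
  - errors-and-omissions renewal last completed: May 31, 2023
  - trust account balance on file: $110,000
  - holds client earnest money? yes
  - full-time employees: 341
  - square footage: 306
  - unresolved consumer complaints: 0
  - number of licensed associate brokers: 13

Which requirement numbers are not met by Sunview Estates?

1. errors-and-omissions coverage $525,000 ≥ $525,000 → met
2. trust account balance $110,000 ≥ $70,000 → met
3. advertising compliance review 75 days ago vs limit 60 → not met
4. days trust account out of balance 4 ≤ 10 → met
5. errors-and-omissions renewal 282 days ago vs limit 365 → met
6. fair-housing training 284 days ago vs limit 365 → met
7. licensed associate brokers 13 ≥ 8 → met
8. continuing education 158 days ago vs limit 180 → met
9. unresolved consumer complaints 0 ≤ 1 → met
10. broker supervision audit 166 days ago vs limit 180 → met
11. condition 'holds client earnest money' holds; trust-account reconciliation 105 days ago vs limit 120 → met
12. designated managing brokers 4 ≥ 2 → met
Not met: 3

3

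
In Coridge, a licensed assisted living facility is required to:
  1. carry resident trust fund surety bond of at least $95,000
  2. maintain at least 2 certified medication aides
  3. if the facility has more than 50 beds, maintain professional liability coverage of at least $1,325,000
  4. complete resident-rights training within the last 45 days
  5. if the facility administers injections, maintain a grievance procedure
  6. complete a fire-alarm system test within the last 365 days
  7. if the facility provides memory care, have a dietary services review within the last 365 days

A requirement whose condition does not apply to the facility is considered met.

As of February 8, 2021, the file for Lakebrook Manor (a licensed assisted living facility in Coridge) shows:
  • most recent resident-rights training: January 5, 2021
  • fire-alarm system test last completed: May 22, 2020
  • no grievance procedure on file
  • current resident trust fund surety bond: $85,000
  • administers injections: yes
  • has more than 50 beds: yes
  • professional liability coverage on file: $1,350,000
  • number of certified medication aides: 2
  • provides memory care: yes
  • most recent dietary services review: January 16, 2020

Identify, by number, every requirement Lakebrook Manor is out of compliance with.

1, 5, 7

1. resident trust fund surety bond $85,000 < $95,000 → not met
2. certified medication aides 2 ≥ 2 → met
3. condition 'has more than 50 beds' holds; professional liability coverage $1,350,000 ≥ $1,325,000 → met
4. resident-rights training 34 days ago vs limit 45 → met
5. condition 'administers injections' holds; grievance procedure absent → not met
6. fire-alarm system test 262 days ago vs limit 365 → met
7. condition 'provides memory care' holds; dietary services review 389 days ago vs limit 365 → not met
Not met: 1, 5, 7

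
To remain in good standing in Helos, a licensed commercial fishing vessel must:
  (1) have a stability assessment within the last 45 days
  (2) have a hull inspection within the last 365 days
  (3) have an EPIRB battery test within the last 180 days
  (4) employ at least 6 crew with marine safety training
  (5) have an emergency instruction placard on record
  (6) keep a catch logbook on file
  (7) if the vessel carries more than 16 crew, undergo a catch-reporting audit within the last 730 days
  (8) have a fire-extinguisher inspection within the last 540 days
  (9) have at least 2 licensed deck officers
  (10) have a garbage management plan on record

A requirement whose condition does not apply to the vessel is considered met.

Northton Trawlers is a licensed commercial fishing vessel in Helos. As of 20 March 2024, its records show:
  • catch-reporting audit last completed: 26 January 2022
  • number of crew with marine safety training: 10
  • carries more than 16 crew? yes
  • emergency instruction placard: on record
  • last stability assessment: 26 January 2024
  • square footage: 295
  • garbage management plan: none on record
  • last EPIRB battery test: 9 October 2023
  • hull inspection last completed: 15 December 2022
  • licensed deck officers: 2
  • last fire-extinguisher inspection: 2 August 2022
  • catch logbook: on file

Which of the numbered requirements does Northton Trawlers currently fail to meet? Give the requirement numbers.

1, 2, 7, 8, 10

1. stability assessment 54 days ago vs limit 45 → not met
2. hull inspection 461 days ago vs limit 365 → not met
3. EPIRB battery test 163 days ago vs limit 180 → met
4. crew with marine safety training 10 ≥ 6 → met
5. emergency instruction placard present → met
6. catch logbook present → met
7. condition 'carries more than 16 crew' holds; catch-reporting audit 784 days ago vs limit 730 → not met
8. fire-extinguisher inspection 596 days ago vs limit 540 → not met
9. licensed deck officers 2 ≥ 2 → met
10. garbage management plan absent → not met
Not met: 1, 2, 7, 8, 10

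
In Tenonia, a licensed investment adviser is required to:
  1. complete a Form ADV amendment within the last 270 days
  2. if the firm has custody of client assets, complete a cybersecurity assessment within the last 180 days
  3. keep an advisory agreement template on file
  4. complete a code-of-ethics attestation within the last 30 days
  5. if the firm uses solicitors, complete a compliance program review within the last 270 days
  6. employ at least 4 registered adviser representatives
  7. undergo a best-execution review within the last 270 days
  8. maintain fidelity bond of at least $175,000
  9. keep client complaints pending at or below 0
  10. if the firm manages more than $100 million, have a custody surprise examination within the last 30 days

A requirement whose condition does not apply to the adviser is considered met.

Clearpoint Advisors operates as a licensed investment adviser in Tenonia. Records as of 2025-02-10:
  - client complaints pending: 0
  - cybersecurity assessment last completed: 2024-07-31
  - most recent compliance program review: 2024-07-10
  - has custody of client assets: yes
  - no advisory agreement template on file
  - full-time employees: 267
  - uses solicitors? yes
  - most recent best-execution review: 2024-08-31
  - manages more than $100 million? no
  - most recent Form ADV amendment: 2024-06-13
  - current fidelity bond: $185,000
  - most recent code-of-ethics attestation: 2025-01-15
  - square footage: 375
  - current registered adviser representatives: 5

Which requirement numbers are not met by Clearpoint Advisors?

2, 3

1. Form ADV amendment 242 days ago vs limit 270 → met
2. condition 'has custody of client assets' holds; cybersecurity assessment 194 days ago vs limit 180 → not met
3. advisory agreement template absent → not met
4. code-of-ethics attestation 26 days ago vs limit 30 → met
5. condition 'uses solicitors' holds; compliance program review 215 days ago vs limit 270 → met
6. registered adviser representatives 5 ≥ 4 → met
7. best-execution review 163 days ago vs limit 270 → met
8. fidelity bond $185,000 ≥ $175,000 → met
9. client complaints pending 0 ≤ 0 → met
10. condition 'manages more than $100 million' does not hold → requirement n/a → met
Not met: 2, 3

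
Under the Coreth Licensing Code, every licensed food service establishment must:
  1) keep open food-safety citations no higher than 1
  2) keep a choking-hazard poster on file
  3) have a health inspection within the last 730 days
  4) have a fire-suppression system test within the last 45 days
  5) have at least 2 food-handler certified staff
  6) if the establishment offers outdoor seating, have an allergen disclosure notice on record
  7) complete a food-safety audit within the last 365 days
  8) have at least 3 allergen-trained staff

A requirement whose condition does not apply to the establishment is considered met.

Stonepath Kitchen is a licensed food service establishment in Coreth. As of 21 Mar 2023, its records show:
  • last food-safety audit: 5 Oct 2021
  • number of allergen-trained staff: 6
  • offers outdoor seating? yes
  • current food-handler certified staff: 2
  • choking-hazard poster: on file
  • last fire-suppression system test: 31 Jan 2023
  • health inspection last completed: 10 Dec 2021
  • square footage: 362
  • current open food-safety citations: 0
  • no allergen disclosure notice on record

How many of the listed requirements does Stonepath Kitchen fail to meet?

1. open food-safety citations 0 ≤ 1 → met
2. choking-hazard poster present → met
3. health inspection 466 days ago vs limit 730 → met
4. fire-suppression system test 49 days ago vs limit 45 → not met
5. food-handler certified staff 2 ≥ 2 → met
6. condition 'offers outdoor seating' holds; allergen disclosure notice absent → not met
7. food-safety audit 532 days ago vs limit 365 → not met
8. allergen-trained staff 6 ≥ 3 → met
Not met: 3 of 8

3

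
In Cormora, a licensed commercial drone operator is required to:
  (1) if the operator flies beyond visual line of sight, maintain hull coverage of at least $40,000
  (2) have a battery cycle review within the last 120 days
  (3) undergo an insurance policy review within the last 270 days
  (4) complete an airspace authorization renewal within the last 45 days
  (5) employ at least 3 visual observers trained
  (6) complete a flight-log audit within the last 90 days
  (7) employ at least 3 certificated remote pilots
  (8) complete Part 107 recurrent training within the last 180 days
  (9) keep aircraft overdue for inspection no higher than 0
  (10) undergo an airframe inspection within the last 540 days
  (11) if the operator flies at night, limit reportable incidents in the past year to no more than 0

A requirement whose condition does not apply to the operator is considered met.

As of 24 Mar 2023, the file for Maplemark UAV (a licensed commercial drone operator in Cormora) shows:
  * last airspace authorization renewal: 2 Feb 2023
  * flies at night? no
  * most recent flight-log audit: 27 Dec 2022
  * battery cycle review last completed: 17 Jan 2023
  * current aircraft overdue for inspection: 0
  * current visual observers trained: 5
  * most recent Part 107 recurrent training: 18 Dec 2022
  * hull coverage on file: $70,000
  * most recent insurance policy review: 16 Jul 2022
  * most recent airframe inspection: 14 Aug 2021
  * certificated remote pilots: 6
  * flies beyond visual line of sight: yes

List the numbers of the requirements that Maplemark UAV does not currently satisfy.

1. condition 'flies beyond visual line of sight' holds; hull coverage $70,000 ≥ $40,000 → met
2. battery cycle review 66 days ago vs limit 120 → met
3. insurance policy review 251 days ago vs limit 270 → met
4. airspace authorization renewal 50 days ago vs limit 45 → not met
5. visual observers trained 5 ≥ 3 → met
6. flight-log audit 87 days ago vs limit 90 → met
7. certificated remote pilots 6 ≥ 3 → met
8. Part 107 recurrent training 96 days ago vs limit 180 → met
9. aircraft overdue for inspection 0 ≤ 0 → met
10. airframe inspection 587 days ago vs limit 540 → not met
11. condition 'flies at night' does not hold → requirement n/a → met
Not met: 4, 10

4, 10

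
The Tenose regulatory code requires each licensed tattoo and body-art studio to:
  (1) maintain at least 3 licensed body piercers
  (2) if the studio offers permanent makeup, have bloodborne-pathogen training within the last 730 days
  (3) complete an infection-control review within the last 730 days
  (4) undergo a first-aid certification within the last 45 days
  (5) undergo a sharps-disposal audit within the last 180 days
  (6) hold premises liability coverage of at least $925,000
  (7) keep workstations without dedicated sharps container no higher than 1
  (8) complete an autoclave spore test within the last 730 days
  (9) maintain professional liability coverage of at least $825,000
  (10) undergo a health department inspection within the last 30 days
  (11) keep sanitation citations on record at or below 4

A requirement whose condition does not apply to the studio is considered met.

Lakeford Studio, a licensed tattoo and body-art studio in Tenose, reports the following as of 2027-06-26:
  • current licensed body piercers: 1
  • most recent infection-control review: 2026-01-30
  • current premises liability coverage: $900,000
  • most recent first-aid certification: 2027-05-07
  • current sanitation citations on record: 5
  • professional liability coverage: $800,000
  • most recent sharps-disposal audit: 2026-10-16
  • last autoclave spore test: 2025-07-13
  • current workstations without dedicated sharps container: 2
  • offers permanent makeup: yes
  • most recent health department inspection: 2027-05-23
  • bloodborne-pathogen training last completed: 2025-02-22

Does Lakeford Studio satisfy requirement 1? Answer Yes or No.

1. licensed body piercers 1 < 3 → not met

No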